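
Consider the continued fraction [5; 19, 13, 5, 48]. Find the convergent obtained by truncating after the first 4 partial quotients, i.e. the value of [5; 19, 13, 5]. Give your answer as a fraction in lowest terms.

6361/1259

Start with 5.
13 + 1/(5/1) = 13 + 1/5 = 66/5
19 + 1/(66/5) = 19 + 5/66 = 1259/66
5 + 1/(1259/66) = 5 + 66/1259 = 6361/1259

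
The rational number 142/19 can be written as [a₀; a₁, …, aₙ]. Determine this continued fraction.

⌊142/19⌋ = 7, remainder 9
⌊19/9⌋ = 2, remainder 1
⌊9/1⌋ = 9, remainder 0

[7; 2, 9]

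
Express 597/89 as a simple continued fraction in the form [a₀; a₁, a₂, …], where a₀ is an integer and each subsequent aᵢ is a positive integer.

[6; 1, 2, 2, 2, 1, 3]

597 = 6·89 + 63, so a_0 = 6
89 = 1·63 + 26, so a_1 = 1
63 = 2·26 + 11, so a_2 = 2
26 = 2·11 + 4, so a_3 = 2
11 = 2·4 + 3, so a_4 = 2
4 = 1·3 + 1, so a_5 = 1
3 = 3·1 + 0, so a_6 = 3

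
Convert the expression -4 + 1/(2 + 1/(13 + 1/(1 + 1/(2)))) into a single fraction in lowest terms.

Start with 2.
1 + 1/(2/1) = 1 + 1/2 = 3/2
13 + 1/(3/2) = 13 + 2/3 = 41/3
2 + 1/(41/3) = 2 + 3/41 = 85/41
-4 + 1/(85/41) = -4 + 41/85 = -299/85

-299/85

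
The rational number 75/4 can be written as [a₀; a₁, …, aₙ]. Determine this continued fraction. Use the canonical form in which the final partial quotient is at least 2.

[18; 1, 3]

Apply division with remainder until the remainder is 0:
75 ÷ 4 → quotient 18, remainder 3
4 ÷ 3 → quotient 1, remainder 1
3 ÷ 1 → quotient 3, remainder 0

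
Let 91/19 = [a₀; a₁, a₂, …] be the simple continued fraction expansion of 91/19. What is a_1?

1

⌊91/19⌋ = 4, remainder 15
⌊19/15⌋ = 1, remainder 4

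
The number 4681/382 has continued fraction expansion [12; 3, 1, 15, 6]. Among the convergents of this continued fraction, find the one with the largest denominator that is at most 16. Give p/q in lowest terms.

a_0 = 12: 12/1  (≤ bound)
a_1 = 3: 37/3  (≤ bound)
a_2 = 1: 49/4  (≤ bound)
a_3 = 15: 772/63  (> 16, stop)

49/4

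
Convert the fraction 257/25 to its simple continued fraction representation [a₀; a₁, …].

257 ÷ 25 → quotient 10, remainder 7
25 ÷ 7 → quotient 3, remainder 4
7 ÷ 4 → quotient 1, remainder 3
4 ÷ 3 → quotient 1, remainder 1
3 ÷ 1 → quotient 3, remainder 0

[10; 3, 1, 1, 3]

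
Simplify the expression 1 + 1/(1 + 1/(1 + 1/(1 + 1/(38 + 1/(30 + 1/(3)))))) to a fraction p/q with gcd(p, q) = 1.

Start with 3.
30 + 1/(3/1) = 30 + 1/3 = 91/3
38 + 1/(91/3) = 38 + 3/91 = 3461/91
1 + 1/(3461/91) = 1 + 91/3461 = 3552/3461
1 + 1/(3552/3461) = 1 + 3461/3552 = 7013/3552
1 + 1/(7013/3552) = 1 + 3552/7013 = 10565/7013
1 + 1/(10565/7013) = 1 + 7013/10565 = 17578/10565

17578/10565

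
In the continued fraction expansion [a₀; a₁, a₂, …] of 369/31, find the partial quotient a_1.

1

369 = 11·31 + 28, so a_0 = 11
31 = 1·28 + 3, so a_1 = 1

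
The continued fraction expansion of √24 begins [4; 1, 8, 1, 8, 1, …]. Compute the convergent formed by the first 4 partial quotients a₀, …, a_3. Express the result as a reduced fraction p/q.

Start with 1.
8 + 1/(1/1) = 8 + 1/1 = 9/1
1 + 1/(9/1) = 1 + 1/9 = 10/9
4 + 1/(10/9) = 4 + 9/10 = 49/10

49/10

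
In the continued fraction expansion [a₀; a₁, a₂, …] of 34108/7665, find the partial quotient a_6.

7

⌊34108/7665⌋ = 4, remainder 3448
⌊7665/3448⌋ = 2, remainder 769
⌊3448/769⌋ = 4, remainder 372
⌊769/372⌋ = 2, remainder 25
⌊372/25⌋ = 14, remainder 22
⌊25/22⌋ = 1, remainder 3
⌊22/3⌋ = 7, remainder 1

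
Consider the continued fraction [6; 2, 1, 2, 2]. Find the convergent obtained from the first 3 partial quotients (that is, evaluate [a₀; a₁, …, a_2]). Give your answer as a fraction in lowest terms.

19/3

a_0 = 6: 6/1
a_1 = 2: 13/2
a_2 = 1: 19/3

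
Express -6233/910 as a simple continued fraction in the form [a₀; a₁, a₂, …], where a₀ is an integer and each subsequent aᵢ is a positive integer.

[-7; 6, 1, 1, 1, 3, 1, 9]

-6233 ÷ 910 → quotient -7, remainder 137
910 ÷ 137 → quotient 6, remainder 88
137 ÷ 88 → quotient 1, remainder 49
88 ÷ 49 → quotient 1, remainder 39
49 ÷ 39 → quotient 1, remainder 10
39 ÷ 10 → quotient 3, remainder 9
10 ÷ 9 → quotient 1, remainder 1
9 ÷ 1 → quotient 9, remainder 0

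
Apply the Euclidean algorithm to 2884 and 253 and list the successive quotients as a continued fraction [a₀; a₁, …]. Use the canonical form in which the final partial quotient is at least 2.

[11; 2, 1, 1, 50]

⌊2884/253⌋ = 11, remainder 101
⌊253/101⌋ = 2, remainder 51
⌊101/51⌋ = 1, remainder 50
⌊51/50⌋ = 1, remainder 1
⌊50/1⌋ = 50, remainder 0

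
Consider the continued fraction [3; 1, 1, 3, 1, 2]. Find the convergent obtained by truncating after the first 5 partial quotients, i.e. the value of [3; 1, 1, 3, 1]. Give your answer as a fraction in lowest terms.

Use the convergent recurrence hₖ = aₖ·hₖ₋₁ + hₖ₋₂ (and likewise for the denominators kₖ):
a_0 = 3: 3/1
a_1 = 1: 4/1
a_2 = 1: 7/2
a_3 = 3: 25/7
a_4 = 1: 32/9

32/9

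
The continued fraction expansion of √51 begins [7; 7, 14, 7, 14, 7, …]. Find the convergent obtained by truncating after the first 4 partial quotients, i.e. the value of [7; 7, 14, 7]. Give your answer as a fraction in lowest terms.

Start with 7.
14 + 1/(7/1) = 14 + 1/7 = 99/7
7 + 1/(99/7) = 7 + 7/99 = 700/99
7 + 1/(700/99) = 7 + 99/700 = 4999/700

4999/700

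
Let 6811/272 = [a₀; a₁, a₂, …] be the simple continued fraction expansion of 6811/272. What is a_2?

6811 ÷ 272 → quotient 25, remainder 11
272 ÷ 11 → quotient 24, remainder 8
11 ÷ 8 → quotient 1, remainder 3

1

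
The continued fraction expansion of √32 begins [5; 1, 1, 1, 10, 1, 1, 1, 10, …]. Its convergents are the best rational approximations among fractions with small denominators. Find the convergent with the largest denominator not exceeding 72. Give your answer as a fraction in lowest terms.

379/67

a_0 = 5: 5/1  (≤ bound)
a_1 = 1: 6/1  (≤ bound)
a_2 = 1: 11/2  (≤ bound)
a_3 = 1: 17/3  (≤ bound)
a_4 = 10: 181/32  (≤ bound)
a_5 = 1: 198/35  (≤ bound)
a_6 = 1: 379/67  (≤ bound)
a_7 = 1: 577/102  (> 72, stop)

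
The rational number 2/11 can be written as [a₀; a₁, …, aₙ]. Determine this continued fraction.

[0; 5, 2]

Run the Euclidean algorithm, recording each quotient:
2 ÷ 11 → quotient 0, remainder 2
11 ÷ 2 → quotient 5, remainder 1
2 ÷ 1 → quotient 2, remainder 0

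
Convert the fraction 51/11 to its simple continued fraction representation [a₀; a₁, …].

[4; 1, 1, 1, 3]

Repeatedly divide and take the remainder:
51 ÷ 11 → quotient 4, remainder 7
11 ÷ 7 → quotient 1, remainder 4
7 ÷ 4 → quotient 1, remainder 3
4 ÷ 3 → quotient 1, remainder 1
3 ÷ 1 → quotient 3, remainder 0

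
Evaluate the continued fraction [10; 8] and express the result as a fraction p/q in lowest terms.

81/8

Start with 8.
10 + 1/(8/1) = 10 + 1/8 = 81/8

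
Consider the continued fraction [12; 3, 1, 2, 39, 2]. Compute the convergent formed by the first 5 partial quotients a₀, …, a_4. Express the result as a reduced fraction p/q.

Use the convergent recurrence hₖ = aₖ·hₖ₋₁ + hₖ₋₂ (and likewise for the denominators kₖ):
a_0 = 12: 12/1
a_1 = 3: 37/3
a_2 = 1: 49/4
a_3 = 2: 135/11
a_4 = 39: 5314/433

5314/433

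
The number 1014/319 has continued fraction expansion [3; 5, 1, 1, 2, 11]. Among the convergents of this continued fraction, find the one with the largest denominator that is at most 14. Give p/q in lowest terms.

a_0 = 3: 3/1  (≤ bound)
a_1 = 5: 16/5  (≤ bound)
a_2 = 1: 19/6  (≤ bound)
a_3 = 1: 35/11  (≤ bound)
a_4 = 2: 89/28  (> 14, stop)

35/11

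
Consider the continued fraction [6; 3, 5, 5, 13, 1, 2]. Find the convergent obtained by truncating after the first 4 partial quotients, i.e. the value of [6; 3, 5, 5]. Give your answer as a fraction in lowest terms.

524/83

Compute successive convergents:
a_0 = 6: 6/1
a_1 = 3: 19/3
a_2 = 5: 101/16
a_3 = 5: 524/83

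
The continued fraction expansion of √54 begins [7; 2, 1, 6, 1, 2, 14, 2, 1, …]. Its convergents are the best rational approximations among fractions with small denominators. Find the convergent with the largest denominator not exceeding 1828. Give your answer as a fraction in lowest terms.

6959/947

a_0 = 7: 7/1  (≤ bound)
a_1 = 2: 15/2  (≤ bound)
a_2 = 1: 22/3  (≤ bound)
a_3 = 6: 147/20  (≤ bound)
a_4 = 1: 169/23  (≤ bound)
a_5 = 2: 485/66  (≤ bound)
a_6 = 14: 6959/947  (≤ bound)
a_7 = 2: 14403/1960  (> 1828, stop)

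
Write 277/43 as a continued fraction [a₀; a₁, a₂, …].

⌊277/43⌋ = 6, remainder 19
⌊43/19⌋ = 2, remainder 5
⌊19/5⌋ = 3, remainder 4
⌊5/4⌋ = 1, remainder 1
⌊4/1⌋ = 4, remainder 0

[6; 2, 3, 1, 4]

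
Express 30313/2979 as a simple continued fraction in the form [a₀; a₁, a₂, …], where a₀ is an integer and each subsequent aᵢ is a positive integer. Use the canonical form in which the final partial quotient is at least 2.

30313 = 10·2979 + 523, so a_0 = 10
2979 = 5·523 + 364, so a_1 = 5
523 = 1·364 + 159, so a_2 = 1
364 = 2·159 + 46, so a_3 = 2
159 = 3·46 + 21, so a_4 = 3
46 = 2·21 + 4, so a_5 = 2
21 = 5·4 + 1, so a_6 = 5
4 = 4·1 + 0, so a_7 = 4

[10; 5, 1, 2, 3, 2, 5, 4]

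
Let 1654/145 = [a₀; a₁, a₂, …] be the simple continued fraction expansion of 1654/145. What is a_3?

⌊1654/145⌋ = 11, remainder 59
⌊145/59⌋ = 2, remainder 27
⌊59/27⌋ = 2, remainder 5
⌊27/5⌋ = 5, remainder 2

5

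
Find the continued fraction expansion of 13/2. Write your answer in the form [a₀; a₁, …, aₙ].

[6; 2]

13 = 6·2 + 1, so a_0 = 6
2 = 2·1 + 0, so a_1 = 2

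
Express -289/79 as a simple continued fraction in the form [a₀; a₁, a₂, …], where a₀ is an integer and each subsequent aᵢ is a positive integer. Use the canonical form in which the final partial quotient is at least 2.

[-4; 2, 1, 12, 2]

Run the Euclidean algorithm, recording each quotient:
⌊-289/79⌋ = -4, remainder 27
⌊79/27⌋ = 2, remainder 25
⌊27/25⌋ = 1, remainder 2
⌊25/2⌋ = 12, remainder 1
⌊2/1⌋ = 2, remainder 0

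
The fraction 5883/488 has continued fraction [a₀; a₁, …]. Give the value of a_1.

18

5883 ÷ 488 → quotient 12, remainder 27
488 ÷ 27 → quotient 18, remainder 2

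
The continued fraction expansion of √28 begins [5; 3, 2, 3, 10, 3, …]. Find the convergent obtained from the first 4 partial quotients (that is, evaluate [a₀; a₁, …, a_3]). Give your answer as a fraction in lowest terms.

127/24

Build up convergents one term at a time:
a_0 = 5: 5/1
a_1 = 3: 16/3
a_2 = 2: 37/7
a_3 = 3: 127/24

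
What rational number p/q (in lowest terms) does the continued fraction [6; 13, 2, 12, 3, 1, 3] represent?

Build up convergents one term at a time:
a_0 = 6: 6/1
a_1 = 13: 79/13
a_2 = 2: 164/27
a_3 = 12: 2047/337
a_4 = 3: 6305/1038
a_5 = 1: 8352/1375
a_6 = 3: 31361/5163

31361/5163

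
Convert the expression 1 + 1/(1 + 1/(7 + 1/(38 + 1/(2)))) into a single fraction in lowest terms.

1159/618

Work from the innermost term outward:
Start with 2.
38 + 1/(2/1) = 38 + 1/2 = 77/2
7 + 1/(77/2) = 7 + 2/77 = 541/77
1 + 1/(541/77) = 1 + 77/541 = 618/541
1 + 1/(618/541) = 1 + 541/618 = 1159/618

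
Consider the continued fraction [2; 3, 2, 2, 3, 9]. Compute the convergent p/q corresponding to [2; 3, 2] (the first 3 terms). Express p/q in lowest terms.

Compute successive convergents:
a_0 = 2: 2/1
a_1 = 3: 7/3
a_2 = 2: 16/7

16/7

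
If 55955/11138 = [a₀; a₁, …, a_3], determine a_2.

55955 = 5·11138 + 265, so a_0 = 5
11138 = 42·265 + 8, so a_1 = 42
265 = 33·8 + 1, so a_2 = 33

33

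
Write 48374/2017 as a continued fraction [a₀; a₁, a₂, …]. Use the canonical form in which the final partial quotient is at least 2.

Repeatedly divide and take the remainder:
48374 = 23·2017 + 1983, so a_0 = 23
2017 = 1·1983 + 34, so a_1 = 1
1983 = 58·34 + 11, so a_2 = 58
34 = 3·11 + 1, so a_3 = 3
11 = 11·1 + 0, so a_4 = 11

[23; 1, 58, 3, 11]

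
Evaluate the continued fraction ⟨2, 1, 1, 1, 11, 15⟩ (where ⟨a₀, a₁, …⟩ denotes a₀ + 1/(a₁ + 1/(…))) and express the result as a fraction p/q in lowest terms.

Start with 15.
11 + 1/(15/1) = 11 + 1/15 = 166/15
1 + 1/(166/15) = 1 + 15/166 = 181/166
1 + 1/(181/166) = 1 + 166/181 = 347/181
1 + 1/(347/181) = 1 + 181/347 = 528/347
2 + 1/(528/347) = 2 + 347/528 = 1403/528

1403/528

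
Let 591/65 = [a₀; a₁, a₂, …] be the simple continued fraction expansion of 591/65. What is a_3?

5

Apply division with remainder until the remainder is 0:
⌊591/65⌋ = 9, remainder 6
⌊65/6⌋ = 10, remainder 5
⌊6/5⌋ = 1, remainder 1
⌊5/1⌋ = 5, remainder 0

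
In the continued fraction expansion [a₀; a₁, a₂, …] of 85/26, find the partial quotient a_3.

2

85 ÷ 26 → quotient 3, remainder 7
26 ÷ 7 → quotient 3, remainder 5
7 ÷ 5 → quotient 1, remainder 2
5 ÷ 2 → quotient 2, remainder 1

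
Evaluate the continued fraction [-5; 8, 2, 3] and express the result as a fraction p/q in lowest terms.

-288/59

a_0 = -5: -5/1
a_1 = 8: -39/8
a_2 = 2: -83/17
a_3 = 3: -288/59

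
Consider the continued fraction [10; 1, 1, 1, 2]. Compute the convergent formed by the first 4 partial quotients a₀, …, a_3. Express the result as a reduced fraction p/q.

Start with 1.
1 + 1/(1/1) = 1 + 1/1 = 2/1
1 + 1/(2/1) = 1 + 1/2 = 3/2
10 + 1/(3/2) = 10 + 2/3 = 32/3

32/3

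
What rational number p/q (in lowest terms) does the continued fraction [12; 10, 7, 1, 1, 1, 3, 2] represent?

23411/1935

Compute successive convergents:
a_0 = 12: 12/1
a_1 = 10: 121/10
a_2 = 7: 859/71
a_3 = 1: 980/81
a_4 = 1: 1839/152
a_5 = 1: 2819/233
a_6 = 3: 10296/851
a_7 = 2: 23411/1935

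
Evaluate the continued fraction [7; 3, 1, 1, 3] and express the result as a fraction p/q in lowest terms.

182/25

a_0 = 7: 7/1
a_1 = 3: 22/3
a_2 = 1: 29/4
a_3 = 1: 51/7
a_4 = 3: 182/25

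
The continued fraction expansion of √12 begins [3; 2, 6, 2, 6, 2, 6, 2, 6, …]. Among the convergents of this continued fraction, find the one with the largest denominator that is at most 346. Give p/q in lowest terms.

List convergents until the denominator exceeds the bound:
a_0 = 3: 3/1  (≤ bound)
a_1 = 2: 7/2  (≤ bound)
a_2 = 6: 45/13  (≤ bound)
a_3 = 2: 97/28  (≤ bound)
a_4 = 6: 627/181  (≤ bound)
a_5 = 2: 1351/390  (> 346, stop)

627/181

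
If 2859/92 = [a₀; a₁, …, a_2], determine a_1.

13

2859 ÷ 92 → quotient 31, remainder 7
92 ÷ 7 → quotient 13, remainder 1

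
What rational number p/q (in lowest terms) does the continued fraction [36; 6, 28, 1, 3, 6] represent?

156923/4339

Start with 6.
3 + 1/(6/1) = 3 + 1/6 = 19/6
1 + 1/(19/6) = 1 + 6/19 = 25/19
28 + 1/(25/19) = 28 + 19/25 = 719/25
6 + 1/(719/25) = 6 + 25/719 = 4339/719
36 + 1/(4339/719) = 36 + 719/4339 = 156923/4339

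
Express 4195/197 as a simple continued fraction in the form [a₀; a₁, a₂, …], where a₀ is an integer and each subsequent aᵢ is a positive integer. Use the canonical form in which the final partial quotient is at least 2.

[21; 3, 2, 1, 1, 11]

Run the Euclidean algorithm, recording each quotient:
4195 ÷ 197 → quotient 21, remainder 58
197 ÷ 58 → quotient 3, remainder 23
58 ÷ 23 → quotient 2, remainder 12
23 ÷ 12 → quotient 1, remainder 11
12 ÷ 11 → quotient 1, remainder 1
11 ÷ 1 → quotient 11, remainder 0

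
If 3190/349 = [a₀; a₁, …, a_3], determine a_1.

Repeatedly divide and take the remainder:
3190 = 9·349 + 49, so a_0 = 9
349 = 7·49 + 6, so a_1 = 7

7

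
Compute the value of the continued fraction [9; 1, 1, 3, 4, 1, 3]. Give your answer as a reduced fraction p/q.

1349/141

a_0 = 9: 9/1
a_1 = 1: 10/1
a_2 = 1: 19/2
a_3 = 3: 67/7
a_4 = 4: 287/30
a_5 = 1: 354/37
a_6 = 3: 1349/141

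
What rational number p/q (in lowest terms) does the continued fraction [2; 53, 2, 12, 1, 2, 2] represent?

19973/9894

Build up convergents one term at a time:
a_0 = 2: 2/1
a_1 = 53: 107/53
a_2 = 2: 216/107
a_3 = 12: 2699/1337
a_4 = 1: 2915/1444
a_5 = 2: 8529/4225
a_6 = 2: 19973/9894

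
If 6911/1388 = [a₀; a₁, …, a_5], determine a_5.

4

⌊6911/1388⌋ = 4, remainder 1359
⌊1388/1359⌋ = 1, remainder 29
⌊1359/29⌋ = 46, remainder 25
⌊29/25⌋ = 1, remainder 4
⌊25/4⌋ = 6, remainder 1
⌊4/1⌋ = 4, remainder 0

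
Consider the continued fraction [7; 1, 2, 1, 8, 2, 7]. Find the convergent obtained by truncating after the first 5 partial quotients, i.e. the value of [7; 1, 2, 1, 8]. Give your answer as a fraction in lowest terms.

271/35

Collapse the nested fraction from the inside out:
Start with 8.
1 + 1/(8/1) = 1 + 1/8 = 9/8
2 + 1/(9/8) = 2 + 8/9 = 26/9
1 + 1/(26/9) = 1 + 9/26 = 35/26
7 + 1/(35/26) = 7 + 26/35 = 271/35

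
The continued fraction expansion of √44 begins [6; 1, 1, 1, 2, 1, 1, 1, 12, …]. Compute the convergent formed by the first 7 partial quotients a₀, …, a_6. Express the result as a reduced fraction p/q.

126/19

Start with 1.
1 + 1/(1/1) = 1 + 1/1 = 2/1
2 + 1/(2/1) = 2 + 1/2 = 5/2
1 + 1/(5/2) = 1 + 2/5 = 7/5
1 + 1/(7/5) = 1 + 5/7 = 12/7
1 + 1/(12/7) = 1 + 7/12 = 19/12
6 + 1/(19/12) = 6 + 12/19 = 126/19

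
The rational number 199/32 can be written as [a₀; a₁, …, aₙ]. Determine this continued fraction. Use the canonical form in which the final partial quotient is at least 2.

[6; 4, 1, 1, 3]

Apply division with remainder until the remainder is 0:
⌊199/32⌋ = 6, remainder 7
⌊32/7⌋ = 4, remainder 4
⌊7/4⌋ = 1, remainder 3
⌊4/3⌋ = 1, remainder 1
⌊3/1⌋ = 3, remainder 0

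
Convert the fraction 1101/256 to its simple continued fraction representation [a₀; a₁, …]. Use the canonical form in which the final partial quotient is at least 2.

Repeatedly divide and take the remainder:
⌊1101/256⌋ = 4, remainder 77
⌊256/77⌋ = 3, remainder 25
⌊77/25⌋ = 3, remainder 2
⌊25/2⌋ = 12, remainder 1
⌊2/1⌋ = 2, remainder 0

[4; 3, 3, 12, 2]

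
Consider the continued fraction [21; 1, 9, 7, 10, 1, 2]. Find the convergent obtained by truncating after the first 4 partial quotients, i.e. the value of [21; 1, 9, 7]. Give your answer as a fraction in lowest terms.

1555/71

Starting at the tail and folding back:
Start with 7.
9 + 1/(7/1) = 9 + 1/7 = 64/7
1 + 1/(64/7) = 1 + 7/64 = 71/64
21 + 1/(71/64) = 21 + 64/71 = 1555/71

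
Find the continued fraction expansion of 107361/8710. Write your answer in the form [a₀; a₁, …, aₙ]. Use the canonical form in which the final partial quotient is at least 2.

107361 ÷ 8710 → quotient 12, remainder 2841
8710 ÷ 2841 → quotient 3, remainder 187
2841 ÷ 187 → quotient 15, remainder 36
187 ÷ 36 → quotient 5, remainder 7
36 ÷ 7 → quotient 5, remainder 1
7 ÷ 1 → quotient 7, remainder 0

[12; 3, 15, 5, 5, 7]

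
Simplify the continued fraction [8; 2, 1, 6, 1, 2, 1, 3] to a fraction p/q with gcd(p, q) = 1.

Build up convergents one term at a time:
a_0 = 8: 8/1
a_1 = 2: 17/2
a_2 = 1: 25/3
a_3 = 6: 167/20
a_4 = 1: 192/23
a_5 = 2: 551/66
a_6 = 1: 743/89
a_7 = 3: 2780/333

2780/333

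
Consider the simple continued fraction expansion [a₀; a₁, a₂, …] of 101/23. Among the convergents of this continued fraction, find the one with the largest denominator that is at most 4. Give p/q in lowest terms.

a_0 = 4: 4/1  (≤ bound)
a_1 = 2: 9/2  (≤ bound)
a_2 = 1: 13/3  (≤ bound)
a_3 = 1: 22/5  (> 4, stop)

13/3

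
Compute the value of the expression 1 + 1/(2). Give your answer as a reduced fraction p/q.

Collapse the nested fraction from the inside out:
Start with 2.
1 + 1/(2/1) = 1 + 1/2 = 3/2

3/2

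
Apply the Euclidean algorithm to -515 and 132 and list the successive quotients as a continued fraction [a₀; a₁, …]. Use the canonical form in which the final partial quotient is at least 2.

[-4; 10, 6, 2]

Apply division with remainder until the remainder is 0:
-515 = -4·132 + 13, so a_0 = -4
132 = 10·13 + 2, so a_1 = 10
13 = 6·2 + 1, so a_2 = 6
2 = 2·1 + 0, so a_3 = 2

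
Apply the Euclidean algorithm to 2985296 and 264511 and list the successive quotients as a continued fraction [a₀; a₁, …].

2985296 = 11·264511 + 75675, so a_0 = 11
264511 = 3·75675 + 37486, so a_1 = 3
75675 = 2·37486 + 703, so a_2 = 2
37486 = 53·703 + 227, so a_3 = 53
703 = 3·227 + 22, so a_4 = 3
227 = 10·22 + 7, so a_5 = 10
22 = 3·7 + 1, so a_6 = 3
7 = 7·1 + 0, so a_7 = 7

[11; 3, 2, 53, 3, 10, 3, 7]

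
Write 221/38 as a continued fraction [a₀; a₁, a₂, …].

221 ÷ 38 → quotient 5, remainder 31
38 ÷ 31 → quotient 1, remainder 7
31 ÷ 7 → quotient 4, remainder 3
7 ÷ 3 → quotient 2, remainder 1
3 ÷ 1 → quotient 3, remainder 0

[5; 1, 4, 2, 3]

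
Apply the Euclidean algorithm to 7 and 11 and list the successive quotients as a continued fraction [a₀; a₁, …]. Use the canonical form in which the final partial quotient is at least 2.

Repeatedly divide and take the remainder:
7 ÷ 11 → quotient 0, remainder 7
11 ÷ 7 → quotient 1, remainder 4
7 ÷ 4 → quotient 1, remainder 3
4 ÷ 3 → quotient 1, remainder 1
3 ÷ 1 → quotient 3, remainder 0

[0; 1, 1, 1, 3]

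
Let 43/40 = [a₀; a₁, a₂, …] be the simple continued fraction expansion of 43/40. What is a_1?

43 = 1·40 + 3, so a_0 = 1
40 = 13·3 + 1, so a_1 = 13

13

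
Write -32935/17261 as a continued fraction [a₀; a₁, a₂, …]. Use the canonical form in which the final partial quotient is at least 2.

[-2; 10, 1, 7, 10, 3, 6]

-32935 ÷ 17261 → quotient -2, remainder 1587
17261 ÷ 1587 → quotient 10, remainder 1391
1587 ÷ 1391 → quotient 1, remainder 196
1391 ÷ 196 → quotient 7, remainder 19
196 ÷ 19 → quotient 10, remainder 6
19 ÷ 6 → quotient 3, remainder 1
6 ÷ 1 → quotient 6, remainder 0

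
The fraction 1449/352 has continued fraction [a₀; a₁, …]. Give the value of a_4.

Apply division with remainder until the remainder is 0:
1449 ÷ 352 → quotient 4, remainder 41
352 ÷ 41 → quotient 8, remainder 24
41 ÷ 24 → quotient 1, remainder 17
24 ÷ 17 → quotient 1, remainder 7
17 ÷ 7 → quotient 2, remainder 3

2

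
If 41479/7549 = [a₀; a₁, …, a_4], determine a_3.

41479 ÷ 7549 → quotient 5, remainder 3734
7549 ÷ 3734 → quotient 2, remainder 81
3734 ÷ 81 → quotient 46, remainder 8
81 ÷ 8 → quotient 10, remainder 1

10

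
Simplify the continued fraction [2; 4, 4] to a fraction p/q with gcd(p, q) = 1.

a_0 = 2: 2/1
a_1 = 4: 9/4
a_2 = 4: 38/17

38/17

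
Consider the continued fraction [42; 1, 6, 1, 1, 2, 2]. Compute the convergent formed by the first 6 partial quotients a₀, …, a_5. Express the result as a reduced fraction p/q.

1629/38

a_0 = 42: 42/1
a_1 = 1: 43/1
a_2 = 6: 300/7
a_3 = 1: 343/8
a_4 = 1: 643/15
a_5 = 2: 1629/38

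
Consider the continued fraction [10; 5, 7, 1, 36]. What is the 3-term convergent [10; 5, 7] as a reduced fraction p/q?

367/36

Start with 7.
5 + 1/(7/1) = 5 + 1/7 = 36/7
10 + 1/(36/7) = 10 + 7/36 = 367/36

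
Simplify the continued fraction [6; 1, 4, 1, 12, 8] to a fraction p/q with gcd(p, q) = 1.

Build up convergents one term at a time:
a_0 = 6: 6/1
a_1 = 1: 7/1
a_2 = 4: 34/5
a_3 = 1: 41/6
a_4 = 12: 526/77
a_5 = 8: 4249/622

4249/622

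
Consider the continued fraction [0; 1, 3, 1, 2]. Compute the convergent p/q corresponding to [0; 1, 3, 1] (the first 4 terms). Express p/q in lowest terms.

Build up convergents one term at a time:
a_0 = 0: 0/1
a_1 = 1: 1/1
a_2 = 3: 3/4
a_3 = 1: 4/5

4/5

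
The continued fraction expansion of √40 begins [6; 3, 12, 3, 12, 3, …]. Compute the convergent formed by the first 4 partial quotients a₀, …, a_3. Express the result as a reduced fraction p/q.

Compute successive convergents:
a_0 = 6: 6/1
a_1 = 3: 19/3
a_2 = 12: 234/37
a_3 = 3: 721/114

721/114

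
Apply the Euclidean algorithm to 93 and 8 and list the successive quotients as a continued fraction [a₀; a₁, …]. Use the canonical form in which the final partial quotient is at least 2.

[11; 1, 1, 1, 2]

Repeatedly divide and take the remainder:
93 ÷ 8 → quotient 11, remainder 5
8 ÷ 5 → quotient 1, remainder 3
5 ÷ 3 → quotient 1, remainder 2
3 ÷ 2 → quotient 1, remainder 1
2 ÷ 1 → quotient 2, remainder 0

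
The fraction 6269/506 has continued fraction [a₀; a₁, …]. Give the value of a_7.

3

6269 ÷ 506 → quotient 12, remainder 197
506 ÷ 197 → quotient 2, remainder 112
197 ÷ 112 → quotient 1, remainder 85
112 ÷ 85 → quotient 1, remainder 27
85 ÷ 27 → quotient 3, remainder 4
27 ÷ 4 → quotient 6, remainder 3
4 ÷ 3 → quotient 1, remainder 1
3 ÷ 1 → quotient 3, remainder 0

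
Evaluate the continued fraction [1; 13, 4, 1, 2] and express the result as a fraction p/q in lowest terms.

Work from the innermost term outward:
Start with 2.
1 + 1/(2/1) = 1 + 1/2 = 3/2
4 + 1/(3/2) = 4 + 2/3 = 14/3
13 + 1/(14/3) = 13 + 3/14 = 185/14
1 + 1/(185/14) = 1 + 14/185 = 199/185

199/185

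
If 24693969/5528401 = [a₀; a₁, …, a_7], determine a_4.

7

24693969 ÷ 5528401 → quotient 4, remainder 2580365
5528401 ÷ 2580365 → quotient 2, remainder 367671
2580365 ÷ 367671 → quotient 7, remainder 6668
367671 ÷ 6668 → quotient 55, remainder 931
6668 ÷ 931 → quotient 7, remainder 151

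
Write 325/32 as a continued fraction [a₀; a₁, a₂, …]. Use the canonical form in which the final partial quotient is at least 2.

Run the Euclidean algorithm, recording each quotient:
⌊325/32⌋ = 10, remainder 5
⌊32/5⌋ = 6, remainder 2
⌊5/2⌋ = 2, remainder 1
⌊2/1⌋ = 2, remainder 0

[10; 6, 2, 2]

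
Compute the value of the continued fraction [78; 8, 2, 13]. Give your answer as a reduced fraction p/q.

Use the convergent recurrence hₖ = aₖ·hₖ₋₁ + hₖ₋₂ (and likewise for the denominators kₖ):
a_0 = 78: 78/1
a_1 = 8: 625/8
a_2 = 2: 1328/17
a_3 = 13: 17889/229

17889/229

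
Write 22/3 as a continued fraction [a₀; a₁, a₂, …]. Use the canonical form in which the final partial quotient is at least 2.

[7; 3]

22 = 7·3 + 1, so a_0 = 7
3 = 3·1 + 0, so a_1 = 3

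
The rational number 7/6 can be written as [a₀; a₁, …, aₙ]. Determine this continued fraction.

7 ÷ 6 → quotient 1, remainder 1
6 ÷ 1 → quotient 6, remainder 0

[1; 6]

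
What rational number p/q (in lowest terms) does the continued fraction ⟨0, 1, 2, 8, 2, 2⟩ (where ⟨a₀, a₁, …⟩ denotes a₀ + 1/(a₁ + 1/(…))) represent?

Start with 2.
2 + 1/(2/1) = 2 + 1/2 = 5/2
8 + 1/(5/2) = 8 + 2/5 = 42/5
2 + 1/(42/5) = 2 + 5/42 = 89/42
1 + 1/(89/42) = 1 + 42/89 = 131/89
0 + 1/(131/89) = 0 + 89/131 = 89/131

89/131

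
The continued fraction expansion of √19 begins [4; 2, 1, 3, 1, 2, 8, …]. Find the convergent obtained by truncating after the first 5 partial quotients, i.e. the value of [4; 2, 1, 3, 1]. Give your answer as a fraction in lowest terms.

61/14

a_0 = 4: 4/1
a_1 = 2: 9/2
a_2 = 1: 13/3
a_3 = 3: 48/11
a_4 = 1: 61/14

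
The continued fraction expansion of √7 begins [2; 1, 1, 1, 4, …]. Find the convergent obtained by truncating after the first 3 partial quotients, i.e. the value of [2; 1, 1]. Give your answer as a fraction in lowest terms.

Use the convergent recurrence hₖ = aₖ·hₖ₋₁ + hₖ₋₂ (and likewise for the denominators kₖ):
a_0 = 2: 2/1
a_1 = 1: 3/1
a_2 = 1: 5/2

5/2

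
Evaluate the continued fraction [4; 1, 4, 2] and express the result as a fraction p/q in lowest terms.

53/11

Start with 2.
4 + 1/(2/1) = 4 + 1/2 = 9/2
1 + 1/(9/2) = 1 + 2/9 = 11/9
4 + 1/(11/9) = 4 + 9/11 = 53/11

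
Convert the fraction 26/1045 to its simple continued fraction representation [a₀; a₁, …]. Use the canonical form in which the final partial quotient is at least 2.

Repeatedly divide and take the remainder:
26 = 0·1045 + 26, so a_0 = 0
1045 = 40·26 + 5, so a_1 = 40
26 = 5·5 + 1, so a_2 = 5
5 = 5·1 + 0, so a_3 = 5

[0; 40, 5, 5]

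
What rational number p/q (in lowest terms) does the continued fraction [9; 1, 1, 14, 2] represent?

571/60

a_0 = 9: 9/1
a_1 = 1: 10/1
a_2 = 1: 19/2
a_3 = 14: 276/29
a_4 = 2: 571/60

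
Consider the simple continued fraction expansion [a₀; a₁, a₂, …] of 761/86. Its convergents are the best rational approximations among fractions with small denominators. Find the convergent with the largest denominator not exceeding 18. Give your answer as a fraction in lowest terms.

115/13

List convergents until the denominator exceeds the bound:
a_0 = 8: 8/1  (≤ bound)
a_1 = 1: 9/1  (≤ bound)
a_2 = 5: 53/6  (≤ bound)
a_3 = 1: 62/7  (≤ bound)
a_4 = 1: 115/13  (≤ bound)
a_5 = 1: 177/20  (> 18, stop)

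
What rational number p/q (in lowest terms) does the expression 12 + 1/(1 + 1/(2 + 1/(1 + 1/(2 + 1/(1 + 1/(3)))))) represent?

Start with 3.
1 + 1/(3/1) = 1 + 1/3 = 4/3
2 + 1/(4/3) = 2 + 3/4 = 11/4
1 + 1/(11/4) = 1 + 4/11 = 15/11
2 + 1/(15/11) = 2 + 11/15 = 41/15
1 + 1/(41/15) = 1 + 15/41 = 56/41
12 + 1/(56/41) = 12 + 41/56 = 713/56

713/56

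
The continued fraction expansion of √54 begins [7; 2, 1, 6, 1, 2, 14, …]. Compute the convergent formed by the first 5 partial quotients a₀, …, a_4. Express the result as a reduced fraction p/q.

Compute successive convergents:
a_0 = 7: 7/1
a_1 = 2: 15/2
a_2 = 1: 22/3
a_3 = 6: 147/20
a_4 = 1: 169/23

169/23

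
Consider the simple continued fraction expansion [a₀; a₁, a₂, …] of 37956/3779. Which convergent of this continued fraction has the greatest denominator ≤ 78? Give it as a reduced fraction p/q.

List convergents until the denominator exceeds the bound:
a_0 = 10: 10/1  (≤ bound)
a_1 = 22: 221/22  (≤ bound)
a_2 = 1: 231/23  (≤ bound)
a_3 = 3: 914/91  (> 78, stop)

231/23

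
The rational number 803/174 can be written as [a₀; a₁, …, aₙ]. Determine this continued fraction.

803 ÷ 174 → quotient 4, remainder 107
174 ÷ 107 → quotient 1, remainder 67
107 ÷ 67 → quotient 1, remainder 40
67 ÷ 40 → quotient 1, remainder 27
40 ÷ 27 → quotient 1, remainder 13
27 ÷ 13 → quotient 2, remainder 1
13 ÷ 1 → quotient 13, remainder 0

[4; 1, 1, 1, 1, 2, 13]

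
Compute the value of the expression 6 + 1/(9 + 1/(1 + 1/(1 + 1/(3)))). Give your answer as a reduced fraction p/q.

Start with 3.
1 + 1/(3/1) = 1 + 1/3 = 4/3
1 + 1/(4/3) = 1 + 3/4 = 7/4
9 + 1/(7/4) = 9 + 4/7 = 67/7
6 + 1/(67/7) = 6 + 7/67 = 409/67

409/67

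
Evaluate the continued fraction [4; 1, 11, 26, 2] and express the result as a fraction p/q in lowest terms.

3137/638

Collapse the nested fraction from the inside out:
Start with 2.
26 + 1/(2/1) = 26 + 1/2 = 53/2
11 + 1/(53/2) = 11 + 2/53 = 585/53
1 + 1/(585/53) = 1 + 53/585 = 638/585
4 + 1/(638/585) = 4 + 585/638 = 3137/638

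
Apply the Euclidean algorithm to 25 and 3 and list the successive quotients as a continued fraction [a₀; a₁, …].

⌊25/3⌋ = 8, remainder 1
⌊3/1⌋ = 3, remainder 0

[8; 3]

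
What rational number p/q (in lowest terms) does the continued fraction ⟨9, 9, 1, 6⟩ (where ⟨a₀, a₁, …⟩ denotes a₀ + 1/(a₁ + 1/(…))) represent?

628/69

Start with 6.
1 + 1/(6/1) = 1 + 1/6 = 7/6
9 + 1/(7/6) = 9 + 6/7 = 69/7
9 + 1/(69/7) = 9 + 7/69 = 628/69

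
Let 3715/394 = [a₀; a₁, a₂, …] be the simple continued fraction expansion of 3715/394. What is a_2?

⌊3715/394⌋ = 9, remainder 169
⌊394/169⌋ = 2, remainder 56
⌊169/56⌋ = 3, remainder 1

3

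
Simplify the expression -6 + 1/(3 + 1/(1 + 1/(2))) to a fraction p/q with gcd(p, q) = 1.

-63/11

a_0 = -6: -6/1
a_1 = 3: -17/3
a_2 = 1: -23/4
a_3 = 2: -63/11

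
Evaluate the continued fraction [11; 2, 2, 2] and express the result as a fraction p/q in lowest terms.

Start with 2.
2 + 1/(2/1) = 2 + 1/2 = 5/2
2 + 1/(5/2) = 2 + 2/5 = 12/5
11 + 1/(12/5) = 11 + 5/12 = 137/12

137/12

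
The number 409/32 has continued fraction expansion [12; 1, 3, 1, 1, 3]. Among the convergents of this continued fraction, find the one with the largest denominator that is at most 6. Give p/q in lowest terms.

64/5

a_0 = 12: 12/1  (≤ bound)
a_1 = 1: 13/1  (≤ bound)
a_2 = 3: 51/4  (≤ bound)
a_3 = 1: 64/5  (≤ bound)
a_4 = 1: 115/9  (> 6, stop)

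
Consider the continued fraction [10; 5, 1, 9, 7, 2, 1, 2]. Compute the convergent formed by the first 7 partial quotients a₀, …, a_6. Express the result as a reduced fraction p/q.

13383/1316

a_0 = 10: 10/1
a_1 = 5: 51/5
a_2 = 1: 61/6
a_3 = 9: 600/59
a_4 = 7: 4261/419
a_5 = 2: 9122/897
a_6 = 1: 13383/1316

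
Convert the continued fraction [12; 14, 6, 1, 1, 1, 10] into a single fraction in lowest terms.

Build up convergents one term at a time:
a_0 = 12: 12/1
a_1 = 14: 169/14
a_2 = 6: 1026/85
a_3 = 1: 1195/99
a_4 = 1: 2221/184
a_5 = 1: 3416/283
a_6 = 10: 36381/3014

36381/3014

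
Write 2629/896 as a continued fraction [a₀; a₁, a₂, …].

[2; 1, 14, 5, 2, 1, 3]

2629 ÷ 896 → quotient 2, remainder 837
896 ÷ 837 → quotient 1, remainder 59
837 ÷ 59 → quotient 14, remainder 11
59 ÷ 11 → quotient 5, remainder 4
11 ÷ 4 → quotient 2, remainder 3
4 ÷ 3 → quotient 1, remainder 1
3 ÷ 1 → quotient 3, remainder 0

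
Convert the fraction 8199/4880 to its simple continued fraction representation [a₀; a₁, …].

[1; 1, 2, 7, 1, 12, 7, 2]

8199 ÷ 4880 → quotient 1, remainder 3319
4880 ÷ 3319 → quotient 1, remainder 1561
3319 ÷ 1561 → quotient 2, remainder 197
1561 ÷ 197 → quotient 7, remainder 182
197 ÷ 182 → quotient 1, remainder 15
182 ÷ 15 → quotient 12, remainder 2
15 ÷ 2 → quotient 7, remainder 1
2 ÷ 1 → quotient 2, remainder 0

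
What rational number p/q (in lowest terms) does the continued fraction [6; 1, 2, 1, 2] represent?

Start with 2.
1 + 1/(2/1) = 1 + 1/2 = 3/2
2 + 1/(3/2) = 2 + 2/3 = 8/3
1 + 1/(8/3) = 1 + 3/8 = 11/8
6 + 1/(11/8) = 6 + 8/11 = 74/11

74/11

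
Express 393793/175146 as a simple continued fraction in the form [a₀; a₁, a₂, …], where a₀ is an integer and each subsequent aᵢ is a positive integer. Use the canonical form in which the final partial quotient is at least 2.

[2; 4, 38, 10, 1, 7, 13]

Repeatedly divide and take the remainder:
⌊393793/175146⌋ = 2, remainder 43501
⌊175146/43501⌋ = 4, remainder 1142
⌊43501/1142⌋ = 38, remainder 105
⌊1142/105⌋ = 10, remainder 92
⌊105/92⌋ = 1, remainder 13
⌊92/13⌋ = 7, remainder 1
⌊13/1⌋ = 13, remainder 0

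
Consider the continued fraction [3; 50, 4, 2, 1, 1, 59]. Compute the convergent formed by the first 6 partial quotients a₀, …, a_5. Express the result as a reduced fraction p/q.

Work from the innermost term outward:
Start with 1.
1 + 1/(1/1) = 1 + 1/1 = 2/1
2 + 1/(2/1) = 2 + 1/2 = 5/2
4 + 1/(5/2) = 4 + 2/5 = 22/5
50 + 1/(22/5) = 50 + 5/22 = 1105/22
3 + 1/(1105/22) = 3 + 22/1105 = 3337/1105

3337/1105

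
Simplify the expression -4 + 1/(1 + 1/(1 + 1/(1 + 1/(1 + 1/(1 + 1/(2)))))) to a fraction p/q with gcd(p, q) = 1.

Start with 2.
1 + 1/(2/1) = 1 + 1/2 = 3/2
1 + 1/(3/2) = 1 + 2/3 = 5/3
1 + 1/(5/3) = 1 + 3/5 = 8/5
1 + 1/(8/5) = 1 + 5/8 = 13/8
1 + 1/(13/8) = 1 + 8/13 = 21/13
-4 + 1/(21/13) = -4 + 13/21 = -71/21

-71/21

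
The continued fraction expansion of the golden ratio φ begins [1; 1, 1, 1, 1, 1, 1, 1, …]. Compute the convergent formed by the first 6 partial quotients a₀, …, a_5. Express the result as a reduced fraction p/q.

Work from the innermost term outward:
Start with 1.
1 + 1/(1/1) = 1 + 1/1 = 2/1
1 + 1/(2/1) = 1 + 1/2 = 3/2
1 + 1/(3/2) = 1 + 2/3 = 5/3
1 + 1/(5/3) = 1 + 3/5 = 8/5
1 + 1/(8/5) = 1 + 5/8 = 13/8

13/8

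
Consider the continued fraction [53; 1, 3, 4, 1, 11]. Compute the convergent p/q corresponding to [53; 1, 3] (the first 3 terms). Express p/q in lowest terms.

Start with 3.
1 + 1/(3/1) = 1 + 1/3 = 4/3
53 + 1/(4/3) = 53 + 3/4 = 215/4

215/4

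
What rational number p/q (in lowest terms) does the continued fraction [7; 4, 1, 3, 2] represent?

310/43

Use the convergent recurrence hₖ = aₖ·hₖ₋₁ + hₖ₋₂ (and likewise for the denominators kₖ):
a_0 = 7: 7/1
a_1 = 4: 29/4
a_2 = 1: 36/5
a_3 = 3: 137/19
a_4 = 2: 310/43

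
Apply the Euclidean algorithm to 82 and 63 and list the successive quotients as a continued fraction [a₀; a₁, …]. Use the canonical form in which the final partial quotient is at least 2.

82 ÷ 63 → quotient 1, remainder 19
63 ÷ 19 → quotient 3, remainder 6
19 ÷ 6 → quotient 3, remainder 1
6 ÷ 1 → quotient 6, remainder 0

[1; 3, 3, 6]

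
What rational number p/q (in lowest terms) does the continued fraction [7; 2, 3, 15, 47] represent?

37417/5036

Start with 47.
15 + 1/(47/1) = 15 + 1/47 = 706/47
3 + 1/(706/47) = 3 + 47/706 = 2165/706
2 + 1/(2165/706) = 2 + 706/2165 = 5036/2165
7 + 1/(5036/2165) = 7 + 2165/5036 = 37417/5036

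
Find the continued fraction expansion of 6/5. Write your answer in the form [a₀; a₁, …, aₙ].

6 = 1·5 + 1, so a_0 = 1
5 = 5·1 + 0, so a_1 = 5

[1; 5]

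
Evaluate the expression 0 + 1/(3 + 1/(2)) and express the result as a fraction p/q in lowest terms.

2/7

Compute successive convergents:
a_0 = 0: 0/1
a_1 = 3: 1/3
a_2 = 2: 2/7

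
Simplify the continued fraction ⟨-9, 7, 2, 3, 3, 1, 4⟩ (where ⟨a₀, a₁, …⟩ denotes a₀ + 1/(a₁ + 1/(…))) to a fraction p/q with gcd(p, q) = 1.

-9424/1063

Work from the innermost term outward:
Start with 4.
1 + 1/(4/1) = 1 + 1/4 = 5/4
3 + 1/(5/4) = 3 + 4/5 = 19/5
3 + 1/(19/5) = 3 + 5/19 = 62/19
2 + 1/(62/19) = 2 + 19/62 = 143/62
7 + 1/(143/62) = 7 + 62/143 = 1063/143
-9 + 1/(1063/143) = -9 + 143/1063 = -9424/1063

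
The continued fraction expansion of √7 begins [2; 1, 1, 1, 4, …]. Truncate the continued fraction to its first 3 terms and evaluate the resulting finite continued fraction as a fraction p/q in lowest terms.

Starting at the tail and folding back:
Start with 1.
1 + 1/(1/1) = 1 + 1/1 = 2/1
2 + 1/(2/1) = 2 + 1/2 = 5/2

5/2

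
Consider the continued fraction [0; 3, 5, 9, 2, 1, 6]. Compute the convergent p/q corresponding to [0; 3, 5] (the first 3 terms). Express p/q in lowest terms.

5/16

Use the convergent recurrence hₖ = aₖ·hₖ₋₁ + hₖ₋₂ (and likewise for the denominators kₖ):
a_0 = 0: 0/1
a_1 = 3: 1/3
a_2 = 5: 5/16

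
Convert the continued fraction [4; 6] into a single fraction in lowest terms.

a_0 = 4: 4/1
a_1 = 6: 25/6

25/6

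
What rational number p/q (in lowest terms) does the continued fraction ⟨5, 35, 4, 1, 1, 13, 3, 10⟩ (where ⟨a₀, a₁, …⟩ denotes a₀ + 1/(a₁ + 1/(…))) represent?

Start with 10.
3 + 1/(10/1) = 3 + 1/10 = 31/10
13 + 1/(31/10) = 13 + 10/31 = 413/31
1 + 1/(413/31) = 1 + 31/413 = 444/413
1 + 1/(444/413) = 1 + 413/444 = 857/444
4 + 1/(857/444) = 4 + 444/857 = 3872/857
35 + 1/(3872/857) = 35 + 857/3872 = 136377/3872
5 + 1/(136377/3872) = 5 + 3872/136377 = 685757/136377

685757/136377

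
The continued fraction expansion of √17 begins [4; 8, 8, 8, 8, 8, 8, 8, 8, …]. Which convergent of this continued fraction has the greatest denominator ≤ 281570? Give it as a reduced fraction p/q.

143649/34840

List convergents until the denominator exceeds the bound:
a_0 = 4: 4/1  (≤ bound)
a_1 = 8: 33/8  (≤ bound)
a_2 = 8: 268/65  (≤ bound)
a_3 = 8: 2177/528  (≤ bound)
a_4 = 8: 17684/4289  (≤ bound)
a_5 = 8: 143649/34840  (≤ bound)
a_6 = 8: 1166876/283009  (> 281570, stop)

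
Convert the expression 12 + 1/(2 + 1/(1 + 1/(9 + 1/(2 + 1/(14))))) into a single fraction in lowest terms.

10900/883

Starting at the tail and folding back:
Start with 14.
2 + 1/(14/1) = 2 + 1/14 = 29/14
9 + 1/(29/14) = 9 + 14/29 = 275/29
1 + 1/(275/29) = 1 + 29/275 = 304/275
2 + 1/(304/275) = 2 + 275/304 = 883/304
12 + 1/(883/304) = 12 + 304/883 = 10900/883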